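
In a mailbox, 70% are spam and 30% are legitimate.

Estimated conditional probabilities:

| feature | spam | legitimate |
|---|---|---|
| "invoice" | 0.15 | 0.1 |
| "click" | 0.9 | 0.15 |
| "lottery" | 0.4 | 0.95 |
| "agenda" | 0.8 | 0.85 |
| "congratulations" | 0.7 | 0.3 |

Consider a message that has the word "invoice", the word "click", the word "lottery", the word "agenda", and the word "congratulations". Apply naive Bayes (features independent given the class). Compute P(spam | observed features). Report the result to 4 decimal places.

0.9510

spam: 0.7 × 0.15 × 0.9 × 0.4 × 0.8 × 0.7 = 0.021168
legitimate: 0.3 × 0.1 × 0.15 × 0.95 × 0.85 × 0.3 = 0.001090125
P(spam | x) = 0.021168 / 0.022258125 ≈ 0.9510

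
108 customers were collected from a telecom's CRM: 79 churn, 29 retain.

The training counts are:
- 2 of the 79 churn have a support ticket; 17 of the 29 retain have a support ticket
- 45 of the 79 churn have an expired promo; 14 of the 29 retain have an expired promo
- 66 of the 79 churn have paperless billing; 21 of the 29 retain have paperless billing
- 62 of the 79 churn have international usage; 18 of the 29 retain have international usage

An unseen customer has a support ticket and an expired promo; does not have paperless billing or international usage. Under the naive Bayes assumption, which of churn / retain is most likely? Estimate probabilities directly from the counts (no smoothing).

retain

churn: (79/108) × (2/79) × (45/79) × (13/79) × (17/79) ≈ 0.000373534
retain: (29/108) × (17/29) × (14/29) × (8/29) × (11/29) ≈ 0.00795137
Highest score → retain.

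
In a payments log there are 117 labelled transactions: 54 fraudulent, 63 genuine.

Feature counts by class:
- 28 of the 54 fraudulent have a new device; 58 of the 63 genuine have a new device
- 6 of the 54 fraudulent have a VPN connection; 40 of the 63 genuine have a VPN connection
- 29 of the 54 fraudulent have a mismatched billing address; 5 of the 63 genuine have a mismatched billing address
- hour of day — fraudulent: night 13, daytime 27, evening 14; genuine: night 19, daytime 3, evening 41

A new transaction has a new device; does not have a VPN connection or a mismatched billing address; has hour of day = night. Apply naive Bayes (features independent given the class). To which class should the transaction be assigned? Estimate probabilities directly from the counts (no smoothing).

fraudulent: (54/117) × (28/54) × (48/54) × (25/54) × (13/54) ≈ 0.0237091
genuine: (63/117) × (58/63) × (23/63) × (58/63) × (19/63) ≈ 0.0502493
Highest score → genuine.

genuine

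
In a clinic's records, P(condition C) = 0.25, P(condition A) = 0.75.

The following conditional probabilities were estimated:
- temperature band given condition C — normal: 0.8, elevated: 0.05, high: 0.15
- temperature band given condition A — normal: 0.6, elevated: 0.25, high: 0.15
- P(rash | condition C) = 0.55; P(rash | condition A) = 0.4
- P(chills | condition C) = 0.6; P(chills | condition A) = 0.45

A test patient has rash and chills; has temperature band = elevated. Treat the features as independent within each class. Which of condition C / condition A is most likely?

condition C: 0.25 × 0.05 × 0.55 × 0.6 = 0.004125
condition A: 0.75 × 0.25 × 0.4 × 0.45 = 0.03375
Highest score → condition A.

condition A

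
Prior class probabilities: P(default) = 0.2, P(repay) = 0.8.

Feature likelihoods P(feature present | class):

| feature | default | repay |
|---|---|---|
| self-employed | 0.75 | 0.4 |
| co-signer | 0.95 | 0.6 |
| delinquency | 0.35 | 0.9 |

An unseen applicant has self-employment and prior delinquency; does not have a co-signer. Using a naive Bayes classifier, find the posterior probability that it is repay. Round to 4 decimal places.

default: 0.2 × 0.75 × (1−0.95) × 0.35 = 0.002625
repay: 0.8 × 0.4 × (1−0.6) × 0.9 = 0.1152
P(repay | x) = 0.1152 / 0.117825 ≈ 0.9777

0.9777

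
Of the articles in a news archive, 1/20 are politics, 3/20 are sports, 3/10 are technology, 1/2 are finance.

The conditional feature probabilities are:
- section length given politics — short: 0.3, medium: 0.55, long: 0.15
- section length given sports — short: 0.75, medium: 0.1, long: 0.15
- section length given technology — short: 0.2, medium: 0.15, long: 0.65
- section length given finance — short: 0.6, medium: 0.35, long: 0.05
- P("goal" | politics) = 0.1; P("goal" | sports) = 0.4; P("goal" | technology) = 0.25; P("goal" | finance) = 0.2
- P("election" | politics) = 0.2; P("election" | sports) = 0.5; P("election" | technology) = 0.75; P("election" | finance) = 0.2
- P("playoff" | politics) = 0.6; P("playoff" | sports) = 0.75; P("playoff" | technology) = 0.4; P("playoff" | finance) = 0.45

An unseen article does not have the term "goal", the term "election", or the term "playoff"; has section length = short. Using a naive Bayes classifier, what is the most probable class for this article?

finance

politics: 0.05 × 0.3 × (1−0.1) × (1−0.2) × (1−0.6) = 0.00432
sports: 0.15 × 0.75 × (1−0.4) × (1−0.5) × (1−0.75) = 0.0084375
technology: 0.3 × 0.2 × (1−0.25) × (1−0.75) × (1−0.4) = 0.00675
finance: 0.5 × 0.6 × (1−0.2) × (1−0.2) × (1−0.45) = 0.1056
Highest score → finance.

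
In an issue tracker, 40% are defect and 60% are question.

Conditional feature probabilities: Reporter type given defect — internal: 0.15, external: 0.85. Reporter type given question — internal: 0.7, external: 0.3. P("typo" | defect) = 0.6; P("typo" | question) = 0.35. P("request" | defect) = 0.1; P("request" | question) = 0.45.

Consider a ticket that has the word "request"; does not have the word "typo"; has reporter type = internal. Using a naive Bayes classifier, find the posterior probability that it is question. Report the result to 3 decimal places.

defect: 0.4 × 0.15 × (1−0.6) × 0.1 = 0.0024
question: 0.6 × 0.7 × (1−0.35) × 0.45 = 0.12285
P(question | x) = 0.12285 / 0.12525 ≈ 0.981

0.981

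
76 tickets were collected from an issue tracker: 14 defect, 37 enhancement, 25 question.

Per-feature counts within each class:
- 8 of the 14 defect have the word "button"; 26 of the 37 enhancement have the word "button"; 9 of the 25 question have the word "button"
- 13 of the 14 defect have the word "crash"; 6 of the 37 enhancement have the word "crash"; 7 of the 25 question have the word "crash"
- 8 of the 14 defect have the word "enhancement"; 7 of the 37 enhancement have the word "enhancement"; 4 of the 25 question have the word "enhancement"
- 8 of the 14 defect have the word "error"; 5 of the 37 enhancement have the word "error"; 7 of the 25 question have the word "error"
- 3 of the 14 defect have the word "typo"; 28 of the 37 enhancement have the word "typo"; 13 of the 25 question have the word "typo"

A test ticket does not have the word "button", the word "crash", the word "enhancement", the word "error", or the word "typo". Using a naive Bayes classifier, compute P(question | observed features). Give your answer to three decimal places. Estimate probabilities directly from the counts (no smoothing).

defect: (14/76) × (6/14) × (1/14) × (6/14) × (6/14) × (11/14) ≈ 0.000813806
enhancement: (37/76) × (11/37) × (31/37) × (30/37) × (32/37) × (9/37) ≈ 0.0206846
question: (25/76) × (16/25) × (18/25) × (21/25) × (18/25) × (12/25) ≈ 0.044004
P(question | x) = 0.044004 / 0.065502406 ≈ 0.672

0.672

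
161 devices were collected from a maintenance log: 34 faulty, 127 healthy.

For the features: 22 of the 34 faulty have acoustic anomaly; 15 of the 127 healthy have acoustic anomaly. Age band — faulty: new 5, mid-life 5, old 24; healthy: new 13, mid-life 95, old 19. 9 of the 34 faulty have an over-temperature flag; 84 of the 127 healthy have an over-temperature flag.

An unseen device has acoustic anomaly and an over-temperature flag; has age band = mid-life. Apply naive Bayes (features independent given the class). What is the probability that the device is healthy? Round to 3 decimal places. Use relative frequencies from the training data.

0.897

faulty: (34/161) × (22/34) × (5/34) × (9/34) ≈ 0.00531926
healthy: (127/161) × (15/127) × (95/127) × (84/127) ≈ 0.0460957
P(healthy | x) = 0.0460957 / 0.05141496 ≈ 0.897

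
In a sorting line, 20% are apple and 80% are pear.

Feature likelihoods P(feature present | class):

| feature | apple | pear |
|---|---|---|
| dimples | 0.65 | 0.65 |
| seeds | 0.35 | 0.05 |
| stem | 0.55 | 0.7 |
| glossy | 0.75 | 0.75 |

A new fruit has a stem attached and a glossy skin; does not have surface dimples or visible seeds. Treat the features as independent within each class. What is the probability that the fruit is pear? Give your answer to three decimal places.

0.882

apple: 0.2 × (1−0.65) × (1−0.35) × 0.55 × 0.75 = 0.01876875
pear: 0.8 × (1−0.65) × (1−0.05) × 0.7 × 0.75 = 0.13965
P(pear | x) = 0.13965 / 0.15841875 ≈ 0.882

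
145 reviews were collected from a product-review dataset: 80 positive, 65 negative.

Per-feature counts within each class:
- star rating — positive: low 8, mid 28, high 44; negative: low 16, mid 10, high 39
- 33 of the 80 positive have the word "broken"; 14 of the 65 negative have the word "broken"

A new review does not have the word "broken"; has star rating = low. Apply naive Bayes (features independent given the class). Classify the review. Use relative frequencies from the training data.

negative

positive: (80/145) × (8/80) × (47/80) ≈ 0.0324138
negative: (65/145) × (16/65) × (51/65) ≈ 0.0865782
Highest score → negative.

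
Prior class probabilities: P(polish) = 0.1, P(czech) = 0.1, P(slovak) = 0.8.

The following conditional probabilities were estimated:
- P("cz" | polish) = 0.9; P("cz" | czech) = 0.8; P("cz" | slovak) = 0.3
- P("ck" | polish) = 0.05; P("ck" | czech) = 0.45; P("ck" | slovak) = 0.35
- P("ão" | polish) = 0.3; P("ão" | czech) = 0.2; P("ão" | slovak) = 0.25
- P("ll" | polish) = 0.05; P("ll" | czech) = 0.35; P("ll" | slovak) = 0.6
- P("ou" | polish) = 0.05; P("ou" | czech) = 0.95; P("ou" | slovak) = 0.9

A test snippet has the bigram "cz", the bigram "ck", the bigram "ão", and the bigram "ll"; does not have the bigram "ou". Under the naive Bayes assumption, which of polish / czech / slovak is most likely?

slovak

polish: 0.1 × 0.9 × 0.05 × 0.3 × 0.05 × (1−0.05) = 0.000064125
czech: 0.1 × 0.8 × 0.45 × 0.2 × 0.35 × (1−0.95) = 0.000126
slovak: 0.8 × 0.3 × 0.35 × 0.25 × 0.6 × (1−0.9) = 0.00126
Highest score → slovak.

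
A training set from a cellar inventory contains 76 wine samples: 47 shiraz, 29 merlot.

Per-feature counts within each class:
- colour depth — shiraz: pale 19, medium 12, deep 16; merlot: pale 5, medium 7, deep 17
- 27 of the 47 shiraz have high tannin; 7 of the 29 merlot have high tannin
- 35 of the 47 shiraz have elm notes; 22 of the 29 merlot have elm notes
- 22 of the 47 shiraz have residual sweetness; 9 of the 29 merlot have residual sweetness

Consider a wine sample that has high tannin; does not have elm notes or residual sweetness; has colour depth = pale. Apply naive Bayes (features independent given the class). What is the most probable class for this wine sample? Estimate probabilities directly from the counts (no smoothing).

shiraz

shiraz: (47/76) × (19/47) × (27/47) × (12/47) × (25/47) ≈ 0.0195043
merlot: (29/76) × (5/29) × (7/29) × (7/29) × (20/29) ≈ 0.00264356
Highest score → shiraz.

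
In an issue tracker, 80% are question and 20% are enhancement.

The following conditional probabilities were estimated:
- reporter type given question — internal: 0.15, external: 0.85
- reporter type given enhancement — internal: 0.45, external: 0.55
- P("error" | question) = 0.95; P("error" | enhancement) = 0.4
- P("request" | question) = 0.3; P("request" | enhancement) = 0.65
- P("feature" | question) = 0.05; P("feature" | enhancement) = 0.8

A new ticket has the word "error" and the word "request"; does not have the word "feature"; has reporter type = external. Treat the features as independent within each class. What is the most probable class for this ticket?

question

question: 0.8 × 0.85 × 0.95 × 0.3 × (1−0.05) = 0.18411
enhancement: 0.2 × 0.55 × 0.4 × 0.65 × (1−0.8) = 0.00572
Highest score → question.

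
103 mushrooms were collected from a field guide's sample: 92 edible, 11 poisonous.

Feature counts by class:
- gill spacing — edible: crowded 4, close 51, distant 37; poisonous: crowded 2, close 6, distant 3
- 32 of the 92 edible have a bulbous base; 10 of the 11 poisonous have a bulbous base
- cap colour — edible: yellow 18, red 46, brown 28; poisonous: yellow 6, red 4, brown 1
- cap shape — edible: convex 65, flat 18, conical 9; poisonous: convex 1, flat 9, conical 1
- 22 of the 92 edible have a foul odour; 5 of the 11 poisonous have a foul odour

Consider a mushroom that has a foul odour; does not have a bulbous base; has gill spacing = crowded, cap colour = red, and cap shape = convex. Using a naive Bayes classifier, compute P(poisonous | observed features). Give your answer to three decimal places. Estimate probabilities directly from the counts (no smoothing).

0.012

edible: (92/103) × (4/92) × (60/92) × (46/92) × (65/92) × (22/92) ≈ 0.00213952
poisonous: (11/103) × (2/11) × (1/11) × (4/11) × (1/11) × (5/11) ≈ 0.0000265248
P(poisonous | x) = 0.0000265248 / 0.0021660448 ≈ 0.012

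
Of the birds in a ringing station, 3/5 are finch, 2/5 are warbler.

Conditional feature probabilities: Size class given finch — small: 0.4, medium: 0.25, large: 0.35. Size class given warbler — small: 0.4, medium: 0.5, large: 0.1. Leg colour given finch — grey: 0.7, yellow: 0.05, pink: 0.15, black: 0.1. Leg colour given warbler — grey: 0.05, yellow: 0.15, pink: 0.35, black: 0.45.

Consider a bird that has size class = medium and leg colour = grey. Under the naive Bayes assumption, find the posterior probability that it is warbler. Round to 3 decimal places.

finch: 0.6 × 0.25 × 0.7 = 0.105
warbler: 0.4 × 0.5 × 0.05 = 0.01
P(warbler | x) = 0.01 / 0.115 ≈ 0.087

0.087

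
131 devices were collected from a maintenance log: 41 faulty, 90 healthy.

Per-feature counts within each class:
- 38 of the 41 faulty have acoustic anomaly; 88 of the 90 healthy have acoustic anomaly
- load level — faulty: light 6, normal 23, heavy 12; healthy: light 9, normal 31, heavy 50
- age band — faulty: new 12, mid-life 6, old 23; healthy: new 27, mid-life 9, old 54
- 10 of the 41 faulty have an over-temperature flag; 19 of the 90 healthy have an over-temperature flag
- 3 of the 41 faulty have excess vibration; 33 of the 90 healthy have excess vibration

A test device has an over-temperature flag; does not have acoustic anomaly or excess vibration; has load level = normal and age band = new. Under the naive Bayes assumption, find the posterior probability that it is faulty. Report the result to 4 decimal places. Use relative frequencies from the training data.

0.8012

faulty: (41/131) × (3/41) × (23/41) × (12/41) × (10/41) × (38/41) ≈ 0.000849977
healthy: (90/131) × (2/90) × (31/90) × (27/90) × (19/90) × (57/90) ≈ 0.000210932
P(faulty | x) = 0.000849977 / 0.001060909 ≈ 0.8012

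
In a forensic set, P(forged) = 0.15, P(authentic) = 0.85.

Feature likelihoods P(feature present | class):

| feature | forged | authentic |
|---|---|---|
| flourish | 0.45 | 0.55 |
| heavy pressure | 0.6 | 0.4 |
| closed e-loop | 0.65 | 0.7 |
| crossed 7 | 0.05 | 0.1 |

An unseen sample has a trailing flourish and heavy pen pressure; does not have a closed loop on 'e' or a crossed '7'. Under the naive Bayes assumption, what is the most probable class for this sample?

authentic

forged: 0.15 × 0.45 × 0.6 × (1−0.65) × (1−0.05) = 0.01346625
authentic: 0.85 × 0.55 × 0.4 × (1−0.7) × (1−0.1) = 0.05049
Highest score → authentic.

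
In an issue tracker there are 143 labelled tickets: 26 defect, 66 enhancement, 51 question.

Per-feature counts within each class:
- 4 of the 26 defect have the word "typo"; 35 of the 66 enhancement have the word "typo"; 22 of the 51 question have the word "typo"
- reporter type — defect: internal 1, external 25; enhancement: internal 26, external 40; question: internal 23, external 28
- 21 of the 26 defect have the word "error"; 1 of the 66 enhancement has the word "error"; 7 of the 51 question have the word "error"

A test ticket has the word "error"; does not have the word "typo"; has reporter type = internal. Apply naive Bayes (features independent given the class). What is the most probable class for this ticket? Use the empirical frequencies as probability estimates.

question

defect: (26/143) × (22/26) × (1/26) × (21/26) ≈ 0.00477924
enhancement: (66/143) × (31/66) × (26/66) × (1/66) ≈ 0.00129393
question: (51/143) × (29/51) × (23/51) × (7/51) ≈ 0.012553
Highest score → question.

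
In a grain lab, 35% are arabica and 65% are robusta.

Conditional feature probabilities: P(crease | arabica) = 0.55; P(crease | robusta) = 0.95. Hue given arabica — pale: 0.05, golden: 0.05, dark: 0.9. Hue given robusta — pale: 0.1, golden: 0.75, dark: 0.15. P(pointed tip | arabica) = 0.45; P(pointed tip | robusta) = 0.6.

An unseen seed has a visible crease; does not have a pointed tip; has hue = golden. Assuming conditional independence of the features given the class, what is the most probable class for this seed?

robusta

arabica: 0.35 × 0.55 × 0.05 × (1−0.45) = 0.00529375
robusta: 0.65 × 0.95 × 0.75 × (1−0.6) = 0.18525
Highest score → robusta.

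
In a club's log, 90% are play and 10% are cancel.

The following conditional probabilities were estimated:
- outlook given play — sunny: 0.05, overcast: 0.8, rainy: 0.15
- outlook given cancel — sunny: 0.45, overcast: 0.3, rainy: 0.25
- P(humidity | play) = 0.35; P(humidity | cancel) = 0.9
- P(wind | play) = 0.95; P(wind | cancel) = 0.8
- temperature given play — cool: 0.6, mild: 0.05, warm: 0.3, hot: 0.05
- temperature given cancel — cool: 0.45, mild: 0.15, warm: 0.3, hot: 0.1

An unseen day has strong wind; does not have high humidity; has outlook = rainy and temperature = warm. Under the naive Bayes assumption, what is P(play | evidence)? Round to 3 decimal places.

0.977

play: 0.9 × 0.15 × (1−0.35) × 0.95 × 0.3 = 0.02500875
cancel: 0.1 × 0.25 × (1−0.9) × 0.8 × 0.3 = 0.0006
P(play | x) = 0.02500875 / 0.02560875 ≈ 0.977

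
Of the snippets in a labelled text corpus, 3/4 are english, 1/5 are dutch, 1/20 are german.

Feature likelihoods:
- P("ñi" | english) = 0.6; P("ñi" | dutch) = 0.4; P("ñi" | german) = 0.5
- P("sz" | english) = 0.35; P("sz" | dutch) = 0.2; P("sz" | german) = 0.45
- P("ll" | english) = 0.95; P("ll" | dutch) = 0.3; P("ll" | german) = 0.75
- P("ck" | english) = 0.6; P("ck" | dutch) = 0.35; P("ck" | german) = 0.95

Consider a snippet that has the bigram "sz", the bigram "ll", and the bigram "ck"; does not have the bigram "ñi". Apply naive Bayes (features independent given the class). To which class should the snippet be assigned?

english: 0.75 × (1−0.6) × 0.35 × 0.95 × 0.6 = 0.05985
dutch: 0.2 × (1−0.4) × 0.2 × 0.3 × 0.35 = 0.00252
german: 0.05 × (1−0.5) × 0.45 × 0.75 × 0.95 = 0.008015625
Highest score → english.

english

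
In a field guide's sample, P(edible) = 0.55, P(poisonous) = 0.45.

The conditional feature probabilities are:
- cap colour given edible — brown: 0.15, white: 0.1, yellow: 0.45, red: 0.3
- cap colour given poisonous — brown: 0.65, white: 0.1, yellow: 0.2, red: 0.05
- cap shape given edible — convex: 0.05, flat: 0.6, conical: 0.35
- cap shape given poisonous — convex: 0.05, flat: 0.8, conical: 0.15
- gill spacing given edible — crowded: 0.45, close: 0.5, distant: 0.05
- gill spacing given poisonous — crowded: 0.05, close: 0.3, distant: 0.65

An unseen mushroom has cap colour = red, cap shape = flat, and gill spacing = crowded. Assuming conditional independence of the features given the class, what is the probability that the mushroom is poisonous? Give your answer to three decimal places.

edible: 0.55 × 0.3 × 0.6 × 0.45 = 0.04455
poisonous: 0.45 × 0.05 × 0.8 × 0.05 = 0.0009
P(poisonous | x) = 0.0009 / 0.04545 ≈ 0.020

0.020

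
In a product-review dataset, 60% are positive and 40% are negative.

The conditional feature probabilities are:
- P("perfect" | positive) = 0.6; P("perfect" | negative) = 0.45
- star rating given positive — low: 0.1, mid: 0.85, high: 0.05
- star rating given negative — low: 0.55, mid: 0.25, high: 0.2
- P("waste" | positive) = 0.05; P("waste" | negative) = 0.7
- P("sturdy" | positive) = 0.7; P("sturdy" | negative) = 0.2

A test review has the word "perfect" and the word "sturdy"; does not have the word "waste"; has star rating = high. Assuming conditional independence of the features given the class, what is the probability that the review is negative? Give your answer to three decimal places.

positive: 0.6 × 0.6 × 0.05 × (1−0.05) × 0.7 = 0.01197
negative: 0.4 × 0.45 × 0.2 × (1−0.7) × 0.2 = 0.00216
P(negative | x) = 0.00216 / 0.01413 ≈ 0.153

0.153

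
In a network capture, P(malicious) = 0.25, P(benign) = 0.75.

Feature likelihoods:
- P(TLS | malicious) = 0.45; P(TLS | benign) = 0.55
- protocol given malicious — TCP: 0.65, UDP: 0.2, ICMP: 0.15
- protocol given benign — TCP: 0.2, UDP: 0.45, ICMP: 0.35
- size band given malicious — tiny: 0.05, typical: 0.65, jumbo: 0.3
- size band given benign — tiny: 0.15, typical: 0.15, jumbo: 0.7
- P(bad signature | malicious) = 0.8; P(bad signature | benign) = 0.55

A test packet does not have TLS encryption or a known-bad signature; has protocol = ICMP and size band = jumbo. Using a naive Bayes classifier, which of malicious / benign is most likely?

malicious: 0.25 × (1−0.45) × 0.15 × 0.3 × (1−0.8) = 0.0012375
benign: 0.75 × (1−0.55) × 0.35 × 0.7 × (1−0.55) = 0.037209375
Highest score → benign.

benign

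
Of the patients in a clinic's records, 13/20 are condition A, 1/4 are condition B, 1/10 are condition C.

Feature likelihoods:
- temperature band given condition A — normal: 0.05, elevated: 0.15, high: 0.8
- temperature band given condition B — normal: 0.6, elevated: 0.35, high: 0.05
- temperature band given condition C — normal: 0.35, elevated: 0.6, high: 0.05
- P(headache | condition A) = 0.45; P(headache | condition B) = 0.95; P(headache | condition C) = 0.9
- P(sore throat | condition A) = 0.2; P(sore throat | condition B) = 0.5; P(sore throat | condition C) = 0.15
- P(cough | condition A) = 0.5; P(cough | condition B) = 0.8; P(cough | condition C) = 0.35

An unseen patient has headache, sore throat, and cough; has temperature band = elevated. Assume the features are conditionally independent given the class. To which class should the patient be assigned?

condition A: 0.65 × 0.15 × 0.45 × 0.2 × 0.5 = 0.0043875
condition B: 0.25 × 0.35 × 0.95 × 0.5 × 0.8 = 0.03325
condition C: 0.1 × 0.6 × 0.9 × 0.15 × 0.35 = 0.002835
Highest score → condition B.

condition B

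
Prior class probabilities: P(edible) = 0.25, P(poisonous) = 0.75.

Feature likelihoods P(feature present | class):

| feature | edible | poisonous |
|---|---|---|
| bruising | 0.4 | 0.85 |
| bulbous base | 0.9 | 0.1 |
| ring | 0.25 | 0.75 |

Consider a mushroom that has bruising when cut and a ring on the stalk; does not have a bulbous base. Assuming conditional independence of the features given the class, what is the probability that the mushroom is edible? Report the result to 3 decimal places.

0.006

edible: 0.25 × 0.4 × (1−0.9) × 0.25 = 0.0025
poisonous: 0.75 × 0.85 × (1−0.1) × 0.75 = 0.4303125
P(edible | x) = 0.0025 / 0.4328125 ≈ 0.006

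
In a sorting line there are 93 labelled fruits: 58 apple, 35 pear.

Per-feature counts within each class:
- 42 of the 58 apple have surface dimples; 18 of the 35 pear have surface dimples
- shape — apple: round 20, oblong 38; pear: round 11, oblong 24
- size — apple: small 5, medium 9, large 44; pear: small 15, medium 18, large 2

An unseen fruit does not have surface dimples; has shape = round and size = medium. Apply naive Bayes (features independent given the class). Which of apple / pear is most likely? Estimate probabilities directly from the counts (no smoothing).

pear

apple: (58/93) × (16/58) × (20/58) × (9/58) ≈ 0.00920563
pear: (35/93) × (17/35) × (11/35) × (18/35) ≈ 0.0295458
Highest score → pear.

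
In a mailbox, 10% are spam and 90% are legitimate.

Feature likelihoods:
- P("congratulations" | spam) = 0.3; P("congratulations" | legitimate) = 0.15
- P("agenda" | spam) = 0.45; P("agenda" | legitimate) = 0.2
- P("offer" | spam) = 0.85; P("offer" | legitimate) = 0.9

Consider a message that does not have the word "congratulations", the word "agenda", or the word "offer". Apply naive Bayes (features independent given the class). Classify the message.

spam: 0.1 × (1−0.3) × (1−0.45) × (1−0.85) = 0.005775
legitimate: 0.9 × (1−0.15) × (1−0.2) × (1−0.9) = 0.0612
Highest score → legitimate.

legitimate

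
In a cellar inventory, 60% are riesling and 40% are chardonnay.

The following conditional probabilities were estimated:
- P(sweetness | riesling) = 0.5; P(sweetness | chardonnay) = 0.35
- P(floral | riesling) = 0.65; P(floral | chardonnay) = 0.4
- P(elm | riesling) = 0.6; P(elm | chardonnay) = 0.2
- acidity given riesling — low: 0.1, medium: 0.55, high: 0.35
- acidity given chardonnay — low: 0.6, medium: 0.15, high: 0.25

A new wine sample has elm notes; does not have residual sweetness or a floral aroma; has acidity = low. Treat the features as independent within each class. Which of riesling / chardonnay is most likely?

chardonnay

riesling: 0.6 × (1−0.5) × (1−0.65) × 0.6 × 0.1 = 0.0063
chardonnay: 0.4 × (1−0.35) × (1−0.4) × 0.2 × 0.6 = 0.01872
Highest score → chardonnay.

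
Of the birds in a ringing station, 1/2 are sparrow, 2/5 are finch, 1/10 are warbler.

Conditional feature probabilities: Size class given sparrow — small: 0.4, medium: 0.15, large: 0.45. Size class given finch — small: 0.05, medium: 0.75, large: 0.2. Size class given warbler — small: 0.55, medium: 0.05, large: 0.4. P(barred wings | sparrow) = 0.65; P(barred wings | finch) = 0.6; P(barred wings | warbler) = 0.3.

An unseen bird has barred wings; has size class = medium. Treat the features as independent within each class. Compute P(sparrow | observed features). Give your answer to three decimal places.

0.212

sparrow: 0.5 × 0.15 × 0.65 = 0.04875
finch: 0.4 × 0.75 × 0.6 = 0.18
warbler: 0.1 × 0.05 × 0.3 = 0.0015
P(sparrow | x) = 0.04875 / 0.23025 ≈ 0.212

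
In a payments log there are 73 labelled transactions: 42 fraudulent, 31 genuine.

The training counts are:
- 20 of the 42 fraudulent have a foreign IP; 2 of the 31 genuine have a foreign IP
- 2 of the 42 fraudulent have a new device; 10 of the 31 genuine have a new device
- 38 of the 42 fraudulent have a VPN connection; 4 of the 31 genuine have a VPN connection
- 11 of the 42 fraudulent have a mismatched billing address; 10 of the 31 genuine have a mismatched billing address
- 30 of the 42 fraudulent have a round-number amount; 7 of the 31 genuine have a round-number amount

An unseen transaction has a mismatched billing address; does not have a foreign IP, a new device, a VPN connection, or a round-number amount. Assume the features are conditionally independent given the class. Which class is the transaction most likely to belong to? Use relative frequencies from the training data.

fraudulent: (42/73) × (22/42) × (40/42) × (4/42) × (11/42) × (12/42) ≈ 0.00204549
genuine: (31/73) × (29/31) × (21/31) × (27/31) × (10/31) × (24/31) ≈ 0.0585359
Highest score → genuine.

genuine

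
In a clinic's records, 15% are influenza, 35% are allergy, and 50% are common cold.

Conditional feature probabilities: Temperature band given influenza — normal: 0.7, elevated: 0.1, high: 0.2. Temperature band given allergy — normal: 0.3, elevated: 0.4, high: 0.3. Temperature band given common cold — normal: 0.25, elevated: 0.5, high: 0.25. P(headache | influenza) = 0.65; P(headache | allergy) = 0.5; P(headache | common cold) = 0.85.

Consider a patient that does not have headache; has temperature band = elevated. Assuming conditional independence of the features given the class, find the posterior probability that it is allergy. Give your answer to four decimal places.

0.6208

influenza: 0.15 × 0.1 × (1−0.65) = 0.00525
allergy: 0.35 × 0.4 × (1−0.5) = 0.07
common cold: 0.5 × 0.5 × (1−0.85) = 0.0375
P(allergy | x) = 0.07 / 0.11275 ≈ 0.6208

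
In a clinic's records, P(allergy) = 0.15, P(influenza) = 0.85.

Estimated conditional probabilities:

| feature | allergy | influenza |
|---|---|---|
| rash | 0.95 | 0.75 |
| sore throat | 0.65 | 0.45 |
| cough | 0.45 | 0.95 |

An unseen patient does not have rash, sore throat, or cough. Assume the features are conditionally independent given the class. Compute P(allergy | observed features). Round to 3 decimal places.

0.198

allergy: 0.15 × (1−0.95) × (1−0.65) × (1−0.45) = 0.00144375
influenza: 0.85 × (1−0.75) × (1−0.45) × (1−0.95) = 0.00584375
P(allergy | x) = 0.00144375 / 0.0072875 ≈ 0.198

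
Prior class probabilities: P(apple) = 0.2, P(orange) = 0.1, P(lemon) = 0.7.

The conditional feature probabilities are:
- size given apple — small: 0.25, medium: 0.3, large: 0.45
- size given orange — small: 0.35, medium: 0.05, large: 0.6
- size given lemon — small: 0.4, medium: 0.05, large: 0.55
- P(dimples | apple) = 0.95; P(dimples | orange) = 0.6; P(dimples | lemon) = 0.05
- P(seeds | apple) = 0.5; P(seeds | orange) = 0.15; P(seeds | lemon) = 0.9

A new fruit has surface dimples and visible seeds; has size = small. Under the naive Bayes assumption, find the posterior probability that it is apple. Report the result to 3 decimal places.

apple: 0.2 × 0.25 × 0.95 × 0.5 = 0.02375
orange: 0.1 × 0.35 × 0.6 × 0.15 = 0.00315
lemon: 0.7 × 0.4 × 0.05 × 0.9 = 0.0126
P(apple | x) = 0.02375 / 0.0395 ≈ 0.601

0.601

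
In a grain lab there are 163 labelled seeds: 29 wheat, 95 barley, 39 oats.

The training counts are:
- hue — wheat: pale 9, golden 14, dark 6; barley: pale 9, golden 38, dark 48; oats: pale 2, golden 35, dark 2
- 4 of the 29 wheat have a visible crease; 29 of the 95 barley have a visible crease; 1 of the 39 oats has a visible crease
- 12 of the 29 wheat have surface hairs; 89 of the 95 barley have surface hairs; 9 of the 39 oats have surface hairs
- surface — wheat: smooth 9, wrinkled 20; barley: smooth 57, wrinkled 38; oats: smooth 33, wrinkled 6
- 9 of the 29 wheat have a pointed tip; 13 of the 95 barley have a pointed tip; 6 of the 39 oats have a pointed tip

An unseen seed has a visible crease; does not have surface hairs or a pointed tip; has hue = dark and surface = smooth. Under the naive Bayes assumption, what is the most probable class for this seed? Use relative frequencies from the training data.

barley

wheat: (29/163) × (6/29) × (4/29) × (17/29) × (9/29) × (20/29) ≈ 0.00063702
barley: (95/163) × (48/95) × (29/95) × (6/95) × (57/95) × (82/95) ≈ 0.00294034
oats: (39/163) × (2/39) × (1/39) × (30/39) × (33/39) × (33/39) ≈ 0.000173274
Highest score → barley.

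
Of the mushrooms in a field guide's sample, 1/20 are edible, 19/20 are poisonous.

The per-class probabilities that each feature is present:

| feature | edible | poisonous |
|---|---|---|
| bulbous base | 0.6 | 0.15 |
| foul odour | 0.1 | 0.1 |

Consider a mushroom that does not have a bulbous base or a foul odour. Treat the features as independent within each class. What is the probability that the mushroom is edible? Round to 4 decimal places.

0.0242

edible: 0.05 × (1−0.6) × (1−0.1) = 0.018
poisonous: 0.95 × (1−0.15) × (1−0.1) = 0.72675
P(edible | x) = 0.018 / 0.74475 ≈ 0.0242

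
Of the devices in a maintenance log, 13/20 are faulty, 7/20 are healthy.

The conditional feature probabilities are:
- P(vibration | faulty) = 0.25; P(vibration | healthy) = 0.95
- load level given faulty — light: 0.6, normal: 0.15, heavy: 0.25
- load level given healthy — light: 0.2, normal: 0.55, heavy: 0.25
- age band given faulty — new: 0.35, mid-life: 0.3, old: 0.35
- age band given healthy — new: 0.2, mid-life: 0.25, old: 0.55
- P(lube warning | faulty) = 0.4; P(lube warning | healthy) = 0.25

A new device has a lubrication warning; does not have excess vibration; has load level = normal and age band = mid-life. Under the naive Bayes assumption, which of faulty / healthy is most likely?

faulty

faulty: 0.65 × (1−0.25) × 0.15 × 0.3 × 0.4 = 0.008775
healthy: 0.35 × (1−0.95) × 0.55 × 0.25 × 0.25 = 0.0006015625
Highest score → faulty.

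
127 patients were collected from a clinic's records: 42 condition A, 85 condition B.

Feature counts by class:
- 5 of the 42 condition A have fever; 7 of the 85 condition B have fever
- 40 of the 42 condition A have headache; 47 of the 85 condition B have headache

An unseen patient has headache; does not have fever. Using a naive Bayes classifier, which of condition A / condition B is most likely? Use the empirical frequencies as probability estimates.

condition B

condition A: (42/127) × (37/42) × (40/42) ≈ 0.277465
condition B: (85/127) × (78/85) × (47/85) ≈ 0.339602
Highest score → condition B.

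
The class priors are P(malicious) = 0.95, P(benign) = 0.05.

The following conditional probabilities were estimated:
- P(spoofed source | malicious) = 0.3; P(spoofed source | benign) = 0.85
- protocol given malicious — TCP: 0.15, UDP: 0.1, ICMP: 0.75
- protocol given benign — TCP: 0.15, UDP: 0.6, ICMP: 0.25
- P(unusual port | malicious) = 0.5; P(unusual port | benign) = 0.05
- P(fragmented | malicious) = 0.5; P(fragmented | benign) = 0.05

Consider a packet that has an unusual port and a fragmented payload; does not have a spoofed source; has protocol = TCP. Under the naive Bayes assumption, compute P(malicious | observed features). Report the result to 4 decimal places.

0.9999

malicious: 0.95 × (1−0.3) × 0.15 × 0.5 × 0.5 = 0.0249375
benign: 0.05 × (1−0.85) × 0.15 × 0.05 × 0.05 = 0.0000028125
P(malicious | x) = 0.0249375 / 0.0249403125 ≈ 0.9999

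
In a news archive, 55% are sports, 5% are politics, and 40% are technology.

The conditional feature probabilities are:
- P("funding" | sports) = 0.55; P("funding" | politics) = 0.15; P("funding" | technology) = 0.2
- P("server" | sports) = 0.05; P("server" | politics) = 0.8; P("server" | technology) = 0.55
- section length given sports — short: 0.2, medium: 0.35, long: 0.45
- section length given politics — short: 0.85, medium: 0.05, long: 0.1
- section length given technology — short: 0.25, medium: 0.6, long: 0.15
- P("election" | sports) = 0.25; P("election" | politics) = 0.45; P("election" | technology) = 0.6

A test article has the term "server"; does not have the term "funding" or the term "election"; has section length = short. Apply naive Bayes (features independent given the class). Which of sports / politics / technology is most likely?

sports: 0.55 × (1−0.55) × 0.05 × 0.2 × (1−0.25) = 0.00185625
politics: 0.05 × (1−0.15) × 0.8 × 0.85 × (1−0.45) = 0.015895
technology: 0.4 × (1−0.2) × 0.55 × 0.25 × (1−0.6) = 0.0176
Highest score → technology.

technology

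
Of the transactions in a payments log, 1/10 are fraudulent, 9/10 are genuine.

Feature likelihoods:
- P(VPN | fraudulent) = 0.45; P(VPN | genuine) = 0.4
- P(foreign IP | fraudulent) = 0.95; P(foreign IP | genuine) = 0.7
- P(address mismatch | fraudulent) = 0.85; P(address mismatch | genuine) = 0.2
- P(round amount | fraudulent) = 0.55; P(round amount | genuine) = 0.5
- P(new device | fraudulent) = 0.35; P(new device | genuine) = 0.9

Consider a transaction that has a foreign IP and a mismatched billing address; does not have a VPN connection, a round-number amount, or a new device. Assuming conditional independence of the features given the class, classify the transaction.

fraudulent: 0.1 × (1−0.45) × 0.95 × 0.85 × (1−0.55) × (1−0.35) = 0.01299065625
genuine: 0.9 × (1−0.4) × 0.7 × 0.2 × (1−0.5) × (1−0.9) = 0.00378
Highest score → fraudulent.

fraudulent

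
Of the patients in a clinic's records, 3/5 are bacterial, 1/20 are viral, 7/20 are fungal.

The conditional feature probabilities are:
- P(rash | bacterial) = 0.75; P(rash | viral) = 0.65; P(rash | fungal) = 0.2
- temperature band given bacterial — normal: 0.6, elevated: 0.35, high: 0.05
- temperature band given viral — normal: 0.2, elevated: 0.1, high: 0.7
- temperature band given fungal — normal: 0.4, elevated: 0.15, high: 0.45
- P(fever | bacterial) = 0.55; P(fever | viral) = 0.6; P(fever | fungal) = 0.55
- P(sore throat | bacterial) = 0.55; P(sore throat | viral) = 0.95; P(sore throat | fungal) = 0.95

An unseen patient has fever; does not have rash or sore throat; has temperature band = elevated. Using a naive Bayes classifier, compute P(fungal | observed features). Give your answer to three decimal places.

bacterial: 0.6 × (1−0.75) × 0.35 × 0.55 × (1−0.55) = 0.01299375
viral: 0.05 × (1−0.65) × 0.1 × 0.6 × (1−0.95) = 0.0000525
fungal: 0.35 × (1−0.2) × 0.15 × 0.55 × (1−0.95) = 0.001155
P(fungal | x) = 0.001155 / 0.01420125 ≈ 0.081

0.081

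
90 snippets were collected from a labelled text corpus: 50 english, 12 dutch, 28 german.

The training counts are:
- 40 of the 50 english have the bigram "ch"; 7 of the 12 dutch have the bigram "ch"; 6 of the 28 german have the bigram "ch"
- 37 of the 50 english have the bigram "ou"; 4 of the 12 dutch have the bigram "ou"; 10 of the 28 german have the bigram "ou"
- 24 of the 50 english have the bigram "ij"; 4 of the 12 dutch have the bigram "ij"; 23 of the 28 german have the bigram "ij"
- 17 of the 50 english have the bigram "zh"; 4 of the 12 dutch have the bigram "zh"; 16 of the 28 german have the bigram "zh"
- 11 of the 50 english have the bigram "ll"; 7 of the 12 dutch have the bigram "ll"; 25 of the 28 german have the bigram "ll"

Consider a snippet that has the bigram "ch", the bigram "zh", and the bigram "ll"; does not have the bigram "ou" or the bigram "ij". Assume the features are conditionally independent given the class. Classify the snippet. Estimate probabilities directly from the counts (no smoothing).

english: (50/90) × (40/50) × (13/50) × (26/50) × (17/50) × (11/50) ≈ 0.00449465
dutch: (12/90) × (7/12) × (8/12) × (8/12) × (4/12) × (7/12) ≈ 0.00672154
german: (28/90) × (6/28) × (18/28) × (5/28) × (16/28) × (25/28) ≈ 0.00390462
Highest score → dutch.

dutch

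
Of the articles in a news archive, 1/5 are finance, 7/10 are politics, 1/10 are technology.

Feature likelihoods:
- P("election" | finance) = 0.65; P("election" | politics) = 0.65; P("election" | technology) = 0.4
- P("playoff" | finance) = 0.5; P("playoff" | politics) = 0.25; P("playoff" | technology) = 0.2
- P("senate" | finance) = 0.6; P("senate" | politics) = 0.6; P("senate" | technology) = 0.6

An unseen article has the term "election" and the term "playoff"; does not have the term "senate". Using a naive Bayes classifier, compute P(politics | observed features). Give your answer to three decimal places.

0.609

finance: 0.2 × 0.65 × 0.5 × (1−0.6) = 0.026
politics: 0.7 × 0.65 × 0.25 × (1−0.6) = 0.0455
technology: 0.1 × 0.4 × 0.2 × (1−0.6) = 0.0032
P(politics | x) = 0.0455 / 0.0747 ≈ 0.609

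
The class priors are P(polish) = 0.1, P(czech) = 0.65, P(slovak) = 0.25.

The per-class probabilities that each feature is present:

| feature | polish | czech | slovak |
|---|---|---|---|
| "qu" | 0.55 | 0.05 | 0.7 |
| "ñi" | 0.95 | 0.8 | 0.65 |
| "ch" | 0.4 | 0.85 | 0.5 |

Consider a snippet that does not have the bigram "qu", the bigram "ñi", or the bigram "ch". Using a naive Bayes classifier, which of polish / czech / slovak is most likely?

polish: 0.1 × (1−0.55) × (1−0.95) × (1−0.4) = 0.00135
czech: 0.65 × (1−0.05) × (1−0.8) × (1−0.85) = 0.018525
slovak: 0.25 × (1−0.7) × (1−0.65) × (1−0.5) = 0.013125
Highest score → czech.

czech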